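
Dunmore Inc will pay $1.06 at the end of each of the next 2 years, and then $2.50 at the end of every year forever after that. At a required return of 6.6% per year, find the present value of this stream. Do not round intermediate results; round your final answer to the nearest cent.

PV of 2-year annuity: $1.06 × [1 − (1+0.066)^−2] / 0.066 = 1.92718
Perpetuity value at year 2: $2.50 / 0.066 = 37.87879
PV of perpetuity: 37.87879 / (1+0.066)^2 = 33.33356
Total PV = 1.92718 + 33.33356 = 35.26074

$35.26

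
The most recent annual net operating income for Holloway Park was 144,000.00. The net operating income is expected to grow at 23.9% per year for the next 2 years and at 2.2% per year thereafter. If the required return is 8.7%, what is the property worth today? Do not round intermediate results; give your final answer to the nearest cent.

3292823.78

D_1 = 178416.00000
D_2 = 221057.42400
Terminal value at year 2: TV = D_2×(1+g_2)/(r−g_2) = 225920.68733/0.065 = 3475702.88197
P_0 = D_1/(1+r)^1 + D_2/(1+r)^2 + TV/(1+r)^2
    = 164136.15455 + 187088.03633 + 2941599.58663 = 3292823.77751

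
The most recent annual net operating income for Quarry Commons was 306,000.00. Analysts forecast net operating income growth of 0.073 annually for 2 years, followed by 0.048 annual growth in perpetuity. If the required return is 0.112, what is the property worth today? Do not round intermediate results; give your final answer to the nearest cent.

D_1 = 328338.00000
D_2 = 352306.67400
Terminal value at year 2: TV = D_2×(1+g_2)/(r−g_2) = 369217.39435/0.064 = 5769021.78675
P_0 = D_1/(1+r)^1 + D_2/(1+r)^2 + TV/(1+r)^2
    = 295267.98561 + 284912.36381 + 4665439.95745 = 5245620.30688

5245620.31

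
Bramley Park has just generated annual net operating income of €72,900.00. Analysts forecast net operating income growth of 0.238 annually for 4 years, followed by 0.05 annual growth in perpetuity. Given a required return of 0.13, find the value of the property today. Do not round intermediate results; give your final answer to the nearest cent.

D_1 = 90250.20000
D_2 = 111729.74760
D_3 = 138321.42753
D_4 = 171241.92728
Terminal value at year 4: TV = D_4×(1+g_2)/(r−g_2) = 179804.02364/0.08 = 2247550.29556
P_0 = D_1/(1+r)^1 + D_2/(1+r)^2 + D_3/(1+r)^3 + D_4/(1+r)^4 + TV/(1+r)^4
    = 79867.43363 + 87500.78127 + 95863.68780 + 105025.88097 + 1378464.68767 = 1746722.47132

€1746722.47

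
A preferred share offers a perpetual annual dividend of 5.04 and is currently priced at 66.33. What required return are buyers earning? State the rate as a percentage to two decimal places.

P = C/r ⇒ r = C/P = 5.04/66.33 = 0.075984

7.60%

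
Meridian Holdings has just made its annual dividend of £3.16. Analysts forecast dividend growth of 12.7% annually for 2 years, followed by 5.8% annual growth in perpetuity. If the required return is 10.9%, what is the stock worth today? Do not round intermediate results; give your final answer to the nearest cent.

D_1 = 3.56132
D_2 = 4.01361
Terminal value at year 2: TV = D_2×(1+g_2)/(r−g_2) = 4.24640/0.051 = 83.26268
P_0 = D_1/(1+r)^1 + D_2/(1+r)^2 + TV/(1+r)^2
    = 3.21129 + 3.26341 + 67.69979 = 74.17449

£74.17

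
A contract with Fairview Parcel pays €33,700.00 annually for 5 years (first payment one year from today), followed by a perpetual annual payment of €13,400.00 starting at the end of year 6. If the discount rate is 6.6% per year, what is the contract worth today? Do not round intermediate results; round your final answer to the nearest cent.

€287163.41

PV of 5-year annuity: €33,700.00 × [1 − (1+0.066)^−5] / 0.066 = 139669.24284
Perpetuity value at year 5: €13,400.00 / 0.066 = 203030.30303
PV of perpetuity: 203030.30303 / (1+0.066)^5 = 147494.16493
Total PV = 139669.24284 + 147494.16493 = 287163.40777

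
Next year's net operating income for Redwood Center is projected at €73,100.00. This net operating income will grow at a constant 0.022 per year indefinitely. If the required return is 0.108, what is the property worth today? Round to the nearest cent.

€850000.00

Growing perpetuity: P = D₁ / (r − g) = €73,100.0000 / (0.108 − 0.022) = €850,000.00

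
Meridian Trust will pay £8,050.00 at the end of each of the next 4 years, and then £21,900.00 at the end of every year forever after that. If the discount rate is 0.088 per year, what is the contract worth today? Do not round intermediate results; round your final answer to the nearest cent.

PV of 4-year annuity: £8,050.00 × [1 − (1+0.088)^−4] / 0.088 = 26194.64505
Perpetuity value at year 4: £21,900.00 / 0.088 = 248863.63636
PV of perpetuity: 248863.63636 / (1+0.088)^4 = 177601.18585
Total PV = 26194.64505 + 177601.18585 = 203795.83090

£203795.83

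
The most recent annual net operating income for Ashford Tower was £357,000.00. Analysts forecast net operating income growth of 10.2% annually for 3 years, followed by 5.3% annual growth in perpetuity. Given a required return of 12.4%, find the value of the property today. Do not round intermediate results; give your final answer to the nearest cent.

£6019430.04

D_1 = 393414.00000
D_2 = 433542.22800
D_3 = 477763.53526
Terminal value at year 3: TV = D_3×(1+g_2)/(r−g_2) = 503085.00262/0.071 = 7085704.26232
P_0 = D_1/(1+r)^1 + D_2/(1+r)^2 + D_3/(1+r)^3 + TV/(1+r)^3
    = 350012.45552 + 343161.67792 + 336444.99027 + 4989810.91205 = 6019430.03575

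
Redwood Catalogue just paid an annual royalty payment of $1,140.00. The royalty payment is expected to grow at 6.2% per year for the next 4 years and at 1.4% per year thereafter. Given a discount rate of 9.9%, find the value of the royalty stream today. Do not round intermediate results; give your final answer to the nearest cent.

D_1 = 1210.68000
D_2 = 1285.74216
D_3 = 1365.45817
D_4 = 1450.11658
Terminal value at year 4: TV = D_4×(1+g_2)/(r−g_2) = 1470.41821/0.085 = 17299.03780
P_0 = D_1/(1+r)^1 + D_2/(1+r)^2 + D_3/(1+r)^3 + D_4/(1+r)^4 + TV/(1+r)^4
    = 1101.61965 + 1064.53146 + 1028.69191 + 994.05897 + 11858.53877 = 16047.44077

$16047.44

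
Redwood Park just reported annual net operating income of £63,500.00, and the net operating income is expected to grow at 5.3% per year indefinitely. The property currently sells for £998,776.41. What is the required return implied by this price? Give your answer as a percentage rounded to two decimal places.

11.99%

D₁ = £63,500.00 × 1.053 = £66,865.5000
P = D₁/(r − g) ⇒ r = D₁/P + g = £66,865.5000/£998,776.41 + 0.053 = 0.066947 + 0.053 = 0.119947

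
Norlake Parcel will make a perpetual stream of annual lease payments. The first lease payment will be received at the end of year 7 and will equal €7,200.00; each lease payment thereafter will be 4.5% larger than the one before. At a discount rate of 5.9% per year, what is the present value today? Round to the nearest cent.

€364610.10

Value at end of year 6: C₁ / (r − g) = €7,200.00 / (0.059 − 0.045) = €514,285.7143
Discount to today: PV = €514,285.7143 / (1 + 0.059)^6 = €514,285.7143 / 1.410509 = €364,610.10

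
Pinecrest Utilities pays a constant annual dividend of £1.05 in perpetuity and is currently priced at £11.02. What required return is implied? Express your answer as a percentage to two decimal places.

9.53%

P = C/r ⇒ r = C/P = £1.05/£11.02 = 0.095281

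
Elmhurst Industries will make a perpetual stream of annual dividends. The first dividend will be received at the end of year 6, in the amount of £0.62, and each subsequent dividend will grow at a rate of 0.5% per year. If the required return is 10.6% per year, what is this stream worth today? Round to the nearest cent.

Value at end of year 5: C₁ / (r − g) = £0.62 / (0.106 − 0.005) = £6.1386
Discount to today: PV = £6.1386 / (1 + 0.106)^5 = £6.1386 / 1.654915 = £3.71

£3.71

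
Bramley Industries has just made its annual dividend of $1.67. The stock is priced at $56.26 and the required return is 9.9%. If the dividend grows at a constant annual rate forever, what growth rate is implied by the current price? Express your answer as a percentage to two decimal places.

P = D₀(1+g)/(r−g) ⇒ P(r−g) = D₀(1+g) ⇒ g(P+D₀) = P·r − D₀
g = (P·r − D₀)/(P + D₀) = ($56.26×0.099 − $1.67) / ($56.26 + $1.67) = 0.067318

6.73%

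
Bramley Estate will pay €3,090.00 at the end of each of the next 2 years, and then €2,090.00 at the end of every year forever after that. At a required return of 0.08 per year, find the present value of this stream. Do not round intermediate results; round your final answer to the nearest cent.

PV of 2-year annuity: €3,090.00 × [1 − (1+0.08)^−2] / 0.08 = 5510.28807
Perpetuity value at year 2: €2,090.00 / 0.08 = 26125.00000
PV of perpetuity: 26125.00000 / (1+0.08)^2 = 22397.97668
Total PV = 5510.28807 + 22397.97668 = 27908.26475

€27908.26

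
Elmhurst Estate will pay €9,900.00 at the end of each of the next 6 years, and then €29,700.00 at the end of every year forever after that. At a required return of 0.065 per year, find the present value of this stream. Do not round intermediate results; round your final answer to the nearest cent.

€361071.01

PV of 6-year annuity: €9,900.00 × [1 − (1+0.065)^−6] / 0.065 = 47926.03421
Perpetuity value at year 6: €29,700.00 / 0.065 = 456923.07692
PV of perpetuity: 456923.07692 / (1+0.065)^6 = 313144.97428
Total PV = 47926.03421 + 313144.97428 = 361071.00850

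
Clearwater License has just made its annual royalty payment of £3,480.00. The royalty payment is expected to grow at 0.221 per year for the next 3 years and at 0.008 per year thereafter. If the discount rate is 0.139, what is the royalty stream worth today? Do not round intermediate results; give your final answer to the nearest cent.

D_1 = 4249.08000
D_2 = 5188.12668
D_3 = 6334.70268
Terminal value at year 3: TV = D_3×(1+g_2)/(r−g_2) = 6385.38030/0.131 = 48743.36105
P_0 = D_1/(1+r)^1 + D_2/(1+r)^2 + D_3/(1+r)^3 + TV/(1+r)^3
    = 3730.53556 + 3999.10792 + 4287.01560 + 32987.11238 = 45003.77145

£45003.77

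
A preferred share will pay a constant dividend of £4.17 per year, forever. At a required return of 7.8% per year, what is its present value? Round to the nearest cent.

£53.46

Level perpetuity: PV = C / r = £4.17 / 0.078 = £53.46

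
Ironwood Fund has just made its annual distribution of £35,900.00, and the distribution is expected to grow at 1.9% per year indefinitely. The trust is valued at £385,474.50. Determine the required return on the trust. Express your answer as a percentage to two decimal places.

D₁ = £35,900.00 × 1.019 = £36,582.1000
P = D₁/(r − g) ⇒ r = D₁/P + g = £36,582.1000/£385,474.50 + 0.019 = 0.094901 + 0.019 = 0.113901

11.39%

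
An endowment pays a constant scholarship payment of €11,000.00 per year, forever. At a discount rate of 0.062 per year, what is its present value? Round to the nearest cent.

€177419.35

Level perpetuity: PV = C / r = €11,000.00 / 0.062 = €177,419.35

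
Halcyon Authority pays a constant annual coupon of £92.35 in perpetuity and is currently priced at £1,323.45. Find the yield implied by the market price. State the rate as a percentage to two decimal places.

6.98%

P = C/r ⇒ r = C/P = £92.35/£1,323.45 = 0.069780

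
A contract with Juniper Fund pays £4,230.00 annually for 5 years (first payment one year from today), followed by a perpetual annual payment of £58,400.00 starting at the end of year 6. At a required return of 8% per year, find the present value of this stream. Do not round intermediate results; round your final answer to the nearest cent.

£513714.90

PV of 5-year annuity: £4,230.00 × [1 − (1+0.08)^−5] / 0.08 = 16889.16346
Perpetuity value at year 5: £58,400.00 / 0.08 = 730000.00000
PV of perpetuity: 730000.00000 / (1+0.08)^5 = 496825.73383
Total PV = 16889.16346 + 496825.73383 = 513714.89729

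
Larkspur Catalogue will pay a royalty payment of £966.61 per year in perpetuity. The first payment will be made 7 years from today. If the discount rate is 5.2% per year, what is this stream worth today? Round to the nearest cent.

£13713.66

Value at end of year 6: C / r = £966.61 / 0.052 = £18,588.6538
Discount to today: PV = £18,588.6538 / (1 + 0.052)^6 = £18,588.6538 / 1.355484 = £13,713.66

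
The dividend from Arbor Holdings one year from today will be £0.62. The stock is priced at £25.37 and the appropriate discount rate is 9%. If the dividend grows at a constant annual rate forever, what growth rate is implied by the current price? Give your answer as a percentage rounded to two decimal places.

P = D₁/(r−g) ⇒ g = r − D₁/P = 0.09 − £0.62/£25.37 = 0.065562

6.56%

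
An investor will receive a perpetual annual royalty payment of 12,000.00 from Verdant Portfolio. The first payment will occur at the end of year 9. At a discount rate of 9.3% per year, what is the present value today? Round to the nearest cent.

63348.60

Value at end of year 8: C / r = 12,000.00 / 0.093 = 129,032.2581
Discount to today: PV = 129,032.2581 / (1 + 0.093)^8 = 129,032.2581 / 2.036861 = 63,348.60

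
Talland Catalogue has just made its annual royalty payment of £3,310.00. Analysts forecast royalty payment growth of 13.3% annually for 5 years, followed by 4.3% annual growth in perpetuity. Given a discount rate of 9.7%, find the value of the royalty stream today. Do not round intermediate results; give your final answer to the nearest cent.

D_1 = 3750.23000
D_2 = 4249.01059
D_3 = 4814.12900
D_4 = 5454.40816
D_5 = 6179.84444
Terminal value at year 5: TV = D_5×(1+g_2)/(r−g_2) = 6445.57775/0.054 = 119362.55094
P_0 = D_1/(1+r)^1 + D_2/(1+r)^2 + D_3/(1+r)^3 + D_4/(1+r)^4 + D_5/(1+r)^5 + TV/(1+r)^5
    = 3418.62352 + 3530.81171 + 3646.68156 + 3766.35388 + 3889.95346 + 75133.73069 = 93386.15481

£93386.15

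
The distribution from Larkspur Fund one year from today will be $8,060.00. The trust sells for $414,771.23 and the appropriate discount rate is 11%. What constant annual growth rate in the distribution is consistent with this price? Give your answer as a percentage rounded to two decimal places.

9.06%

P = D₁/(r−g) ⇒ g = r − D₁/P = 0.11 − $8,060.00/$414,771.23 = 0.090568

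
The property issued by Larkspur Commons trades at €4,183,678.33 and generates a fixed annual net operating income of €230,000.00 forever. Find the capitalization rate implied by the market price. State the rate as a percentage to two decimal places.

P = C/r ⇒ r = C/P = €230,000.00/€4,183,678.33 = 0.054976

5.50%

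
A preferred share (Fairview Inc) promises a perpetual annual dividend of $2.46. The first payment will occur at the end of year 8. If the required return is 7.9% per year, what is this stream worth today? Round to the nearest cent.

$18.29

Value at end of year 7: C / r = $2.46 / 0.079 = $31.1392
Discount to today: PV = $31.1392 / (1 + 0.079)^7 = $31.1392 / 1.702747 = $18.29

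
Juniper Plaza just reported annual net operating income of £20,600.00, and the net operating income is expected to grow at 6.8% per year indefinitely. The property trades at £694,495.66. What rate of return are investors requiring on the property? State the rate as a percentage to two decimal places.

D₁ = £20,600.00 × 1.068 = £22,000.8000
P = D₁/(r − g) ⇒ r = D₁/P + g = £22,000.8000/£694,495.66 + 0.068 = 0.031679 + 0.068 = 0.099679

9.97%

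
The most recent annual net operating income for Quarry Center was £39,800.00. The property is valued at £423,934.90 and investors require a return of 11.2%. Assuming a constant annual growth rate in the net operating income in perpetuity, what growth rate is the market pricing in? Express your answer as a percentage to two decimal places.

1.66%

P = D₀(1+g)/(r−g) ⇒ P(r−g) = D₀(1+g) ⇒ g(P+D₀) = P·r − D₀
g = (P·r − D₀)/(P + D₀) = (£423,934.90×0.112 − £39,800.00) / (£423,934.90 + £39,800.00) = 0.016563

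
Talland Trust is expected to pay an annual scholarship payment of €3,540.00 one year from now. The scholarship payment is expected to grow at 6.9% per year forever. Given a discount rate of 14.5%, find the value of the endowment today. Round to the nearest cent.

Growing perpetuity: P = D₁ / (r − g) = €3,540.0000 / (0.145 − 0.069) = €46,578.95

€46578.95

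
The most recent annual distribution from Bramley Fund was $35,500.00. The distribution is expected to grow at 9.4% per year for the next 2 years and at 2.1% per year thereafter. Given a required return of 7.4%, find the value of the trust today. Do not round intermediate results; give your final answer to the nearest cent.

$782580.36

D_1 = 38837.00000
D_2 = 42487.67800
Terminal value at year 2: TV = D_2×(1+g_2)/(r−g_2) = 43379.91924/0.053 = 818489.04223
P_0 = D_1/(1+r)^1 + D_2/(1+r)^2 + TV/(1+r)^2
    = 36161.08007 + 36834.47076 + 709584.80473 = 782580.35557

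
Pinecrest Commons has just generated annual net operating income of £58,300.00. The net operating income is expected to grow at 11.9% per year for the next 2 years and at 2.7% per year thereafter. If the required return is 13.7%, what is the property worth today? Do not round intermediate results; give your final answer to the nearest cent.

£641058.07

D_1 = 65237.70000
D_2 = 73000.98630
Terminal value at year 2: TV = D_2×(1+g_2)/(r−g_2) = 74972.01293/0.11 = 681563.75391
P_0 = D_1/(1+r)^1 + D_2/(1+r)^2 + TV/(1+r)^2
    = 57377.04485 + 56468.70114 + 527212.32789 = 641058.07388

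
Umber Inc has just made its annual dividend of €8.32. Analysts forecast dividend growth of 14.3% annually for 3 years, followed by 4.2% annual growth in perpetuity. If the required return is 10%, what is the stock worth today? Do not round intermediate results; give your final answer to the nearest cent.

€194.66

D_1 = 9.50976
D_2 = 10.86966
D_3 = 12.42402
Terminal value at year 3: TV = D_3×(1+g_2)/(r−g_2) = 12.94583/0.058 = 223.20388
P_0 = D_1/(1+r)^1 + D_2/(1+r)^2 + D_3/(1+r)^3 + TV/(1+r)^3
    = 8.64524 + 8.98319 + 9.33435 + 167.69638 = 194.65915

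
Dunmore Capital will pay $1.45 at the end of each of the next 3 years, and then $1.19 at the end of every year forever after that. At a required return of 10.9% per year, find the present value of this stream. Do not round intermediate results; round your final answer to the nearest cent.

PV of 3-year annuity: $1.45 × [1 − (1+0.109)^−3] / 0.109 = 3.54956
Perpetuity value at year 3: $1.19 / 0.109 = 10.91743
PV of perpetuity: 10.91743 / (1+0.109)^3 = 8.00435
Total PV = 3.54956 + 8.00435 = 11.55390

$11.55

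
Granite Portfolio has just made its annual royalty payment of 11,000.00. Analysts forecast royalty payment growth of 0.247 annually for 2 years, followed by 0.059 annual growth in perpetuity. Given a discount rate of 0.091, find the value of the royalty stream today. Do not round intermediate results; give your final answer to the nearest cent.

D_1 = 13717.00000
D_2 = 17105.09900
Terminal value at year 2: TV = D_2×(1+g_2)/(r−g_2) = 18114.29984/0.032 = 566071.87003
P_0 = D_1/(1+r)^1 + D_2/(1+r)^2 + TV/(1+r)^2
    = 12572.86893 + 14370.63937 + 475578.34665 = 502521.85495

502521.85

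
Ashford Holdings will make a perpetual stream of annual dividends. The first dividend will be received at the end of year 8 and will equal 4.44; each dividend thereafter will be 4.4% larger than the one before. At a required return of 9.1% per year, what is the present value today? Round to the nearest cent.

Value at end of year 7: C₁ / (r − g) = 4.44 / (0.091 − 0.044) = 94.4681
Discount to today: PV = 94.4681 / (1 + 0.091)^7 = 94.4681 / 1.839811 = 51.35

51.35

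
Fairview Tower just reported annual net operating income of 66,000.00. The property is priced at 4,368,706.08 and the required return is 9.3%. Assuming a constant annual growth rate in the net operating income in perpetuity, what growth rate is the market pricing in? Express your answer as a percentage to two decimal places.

P = D₀(1+g)/(r−g) ⇒ P(r−g) = D₀(1+g) ⇒ g(P+D₀) = P·r − D₀
g = (P·r − D₀)/(P + D₀) = (4,368,706.08×0.093 − 66,000.00) / (4,368,706.08 + 66,000.00) = 0.076733

7.67%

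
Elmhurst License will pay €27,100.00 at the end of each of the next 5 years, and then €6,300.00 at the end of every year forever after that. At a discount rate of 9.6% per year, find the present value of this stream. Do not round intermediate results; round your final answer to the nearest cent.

PV of 5-year annuity: €27,100.00 × [1 − (1+0.096)^−5] / 0.096 = 103788.76217
Perpetuity value at year 5: €6,300.00 / 0.096 = 65625.00000
PV of perpetuity: 65625.00000 / (1+0.096)^5 = 41496.98518
Total PV = 103788.76217 + 41496.98518 = 145285.74735

€145285.75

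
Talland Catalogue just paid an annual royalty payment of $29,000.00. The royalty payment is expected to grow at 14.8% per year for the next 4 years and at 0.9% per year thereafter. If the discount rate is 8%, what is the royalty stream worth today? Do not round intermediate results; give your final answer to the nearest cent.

D_1 = 33292.00000
D_2 = 38219.21600
D_3 = 43875.65997
D_4 = 50369.25764
Terminal value at year 4: TV = D_4×(1+g_2)/(r−g_2) = 50822.58096/0.071 = 715810.99947
P_0 = D_1/(1+r)^1 + D_2/(1+r)^2 + D_3/(1+r)^3 + D_4/(1+r)^4 + TV/(1+r)^4
    = 30825.92593 + 32766.81756 + 34829.91348 + 37022.90803 + 526142.45357 = 661588.01856

$661588.02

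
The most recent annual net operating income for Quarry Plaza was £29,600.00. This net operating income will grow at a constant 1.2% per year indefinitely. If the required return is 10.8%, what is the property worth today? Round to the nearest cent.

£312033.33

D₁ = D₀ × (1 + g) = £29,600.00 × 1.012 = £29,955.2000
Growing perpetuity: P = D₁ / (r − g) = £29,955.2000 / (0.108 − 0.012) = £312,033.33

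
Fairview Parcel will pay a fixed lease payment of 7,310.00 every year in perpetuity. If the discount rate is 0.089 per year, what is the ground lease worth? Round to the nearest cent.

82134.83

Level perpetuity: PV = C / r = 7,310.00 / 0.089 = 82,134.83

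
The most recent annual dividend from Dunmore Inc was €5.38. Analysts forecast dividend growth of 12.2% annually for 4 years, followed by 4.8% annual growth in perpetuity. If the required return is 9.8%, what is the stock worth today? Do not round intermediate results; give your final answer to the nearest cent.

€145.67

D_1 = 6.03636
D_2 = 6.77280
D_3 = 7.59908
D_4 = 8.52616
Terminal value at year 4: TV = D_4×(1+g_2)/(r−g_2) = 8.93542/0.05 = 178.70841
P_0 = D_1/(1+r)^1 + D_2/(1+r)^2 + D_3/(1+r)^3 + D_4/(1+r)^4 + TV/(1+r)^4
    = 5.49760 + 5.61776 + 5.74055 + 5.86603 + 122.95201 = 145.67395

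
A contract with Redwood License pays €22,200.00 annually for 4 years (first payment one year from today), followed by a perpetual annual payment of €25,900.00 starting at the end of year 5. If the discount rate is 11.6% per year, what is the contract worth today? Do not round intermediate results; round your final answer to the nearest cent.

€211942.33

PV of 4-year annuity: €22,200.00 × [1 − (1+0.116)^−4] / 0.116 = 68001.17372
Perpetuity value at year 4: €25,900.00 / 0.116 = 223275.86207
PV of perpetuity: 223275.86207 / (1+0.116)^4 = 143941.15939
Total PV = 68001.17372 + 143941.15939 = 211942.33312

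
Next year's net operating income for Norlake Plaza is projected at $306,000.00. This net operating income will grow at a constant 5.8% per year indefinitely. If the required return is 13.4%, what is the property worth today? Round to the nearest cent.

Growing perpetuity: P = D₁ / (r − g) = $306,000.0000 / (0.134 − 0.058) = $4,026,315.79

$4026315.79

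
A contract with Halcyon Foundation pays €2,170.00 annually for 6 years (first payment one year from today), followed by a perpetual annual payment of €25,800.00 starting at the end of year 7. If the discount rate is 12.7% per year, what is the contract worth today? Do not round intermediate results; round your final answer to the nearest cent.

PV of 6-year annuity: €2,170.00 × [1 − (1+0.127)^−6] / 0.127 = 8747.64215
Perpetuity value at year 6: €25,800.00 / 0.127 = 203149.60630
PV of perpetuity: 203149.60630 / (1+0.127)^6 = 99145.38162
Total PV = 8747.64215 + 99145.38162 = 107893.02377

€107893.02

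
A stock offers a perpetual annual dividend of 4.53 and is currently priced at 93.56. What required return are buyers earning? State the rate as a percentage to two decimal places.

4.84%

P = C/r ⇒ r = C/P = 4.53/93.56 = 0.048418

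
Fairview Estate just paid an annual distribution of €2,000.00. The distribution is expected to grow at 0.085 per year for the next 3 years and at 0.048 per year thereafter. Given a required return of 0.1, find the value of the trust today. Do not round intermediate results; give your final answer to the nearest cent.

D_1 = 2170.00000
D_2 = 2354.45000
D_3 = 2554.57825
Terminal value at year 3: TV = D_3×(1+g_2)/(r−g_2) = 2677.19801/0.052 = 51484.57704
P_0 = D_1/(1+r)^1 + D_2/(1+r)^2 + D_3/(1+r)^3 + TV/(1+r)^3
    = 1972.72727 + 1945.82645 + 1919.29245 + 38681.12475 = 44518.97092

€44518.97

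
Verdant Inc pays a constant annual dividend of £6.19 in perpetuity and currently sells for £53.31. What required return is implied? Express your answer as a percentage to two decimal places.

11.61%

P = C/r ⇒ r = C/P = £6.19/£53.31 = 0.116113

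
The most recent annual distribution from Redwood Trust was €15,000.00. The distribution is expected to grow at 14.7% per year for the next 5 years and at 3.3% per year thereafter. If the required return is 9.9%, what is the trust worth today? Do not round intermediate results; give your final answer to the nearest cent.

€376139.38

D_1 = 17205.00000
D_2 = 19734.13500
D_3 = 22635.05284
D_4 = 25962.40561
D_5 = 29778.87924
Terminal value at year 5: TV = D_5×(1+g_2)/(r−g_2) = 30761.58225/0.066 = 466084.57959
P_0 = D_1/(1+r)^1 + D_2/(1+r)^2 + D_3/(1+r)^3 + D_4/(1+r)^4 + D_5/(1+r)^5 + TV/(1+r)^5
    = 15655.14104 + 16338.89606 + 17052.51481 + 17797.30163 + 18574.61781 + 290720.91204 = 376139.38339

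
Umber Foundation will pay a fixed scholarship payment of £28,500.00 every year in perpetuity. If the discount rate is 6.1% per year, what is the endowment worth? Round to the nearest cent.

£467213.11

Level perpetuity: PV = C / r = £28,500.00 / 0.061 = £467,213.11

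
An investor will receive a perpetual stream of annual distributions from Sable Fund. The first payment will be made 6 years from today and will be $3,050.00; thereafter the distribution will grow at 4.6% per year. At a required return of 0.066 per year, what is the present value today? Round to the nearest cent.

Value at end of year 5: C₁ / (r − g) = $3,050.00 / (0.066 − 0.046) = $152,500.0000
Discount to today: PV = $152,500.0000 / (1 + 0.066)^5 = $152,500.0000 / 1.376531 = $110,785.73

$110785.73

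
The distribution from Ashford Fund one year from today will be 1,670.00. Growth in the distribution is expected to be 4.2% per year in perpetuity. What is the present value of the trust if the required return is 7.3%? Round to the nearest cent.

53870.97

Growing perpetuity: P = D₁ / (r − g) = 1,670.0000 / (0.073 − 0.042) = 53,870.97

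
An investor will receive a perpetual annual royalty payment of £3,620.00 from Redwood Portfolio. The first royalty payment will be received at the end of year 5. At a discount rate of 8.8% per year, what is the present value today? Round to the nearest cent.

£29356.91

Value at end of year 4: C / r = £3,620.00 / 0.088 = £41,136.3636
Discount to today: PV = £41,136.3636 / (1 + 0.088)^4 = £41,136.3636 / 1.401250 = £29,356.91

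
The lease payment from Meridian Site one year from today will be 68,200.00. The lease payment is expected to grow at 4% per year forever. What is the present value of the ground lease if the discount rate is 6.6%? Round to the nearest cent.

Growing perpetuity: P = D₁ / (r − g) = 68,200.0000 / (0.066 − 0.04) = 2,623,076.92

2623076.92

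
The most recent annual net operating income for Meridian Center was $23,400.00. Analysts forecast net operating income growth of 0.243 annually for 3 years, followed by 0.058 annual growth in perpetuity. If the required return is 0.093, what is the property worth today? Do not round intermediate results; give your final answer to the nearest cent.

D_1 = 29086.20000
D_2 = 36154.14660
D_3 = 44939.60422
Terminal value at year 3: TV = D_3×(1+g_2)/(r−g_2) = 47546.10127/0.035 = 1358460.03625
P_0 = D_1/(1+r)^1 + D_2/(1+r)^2 + D_3/(1+r)^3 + TV/(1+r)^3
    = 26611.34492 + 30263.40507 + 34416.66285 + 1040366.55139 = 1131657.96423

$1131657.96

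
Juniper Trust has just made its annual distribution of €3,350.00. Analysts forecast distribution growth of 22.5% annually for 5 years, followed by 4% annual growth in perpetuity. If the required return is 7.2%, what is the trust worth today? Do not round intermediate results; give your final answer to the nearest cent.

€237587.22

D_1 = 4103.75000
D_2 = 5027.09375
D_3 = 6158.18984
D_4 = 7543.78256
D_5 = 9241.13363
Terminal value at year 5: TV = D_5×(1+g_2)/(r−g_2) = 9610.77898/0.032 = 300336.84311
P_0 = D_1/(1+r)^1 + D_2/(1+r)^2 + D_3/(1+r)^3 + D_4/(1+r)^4 + D_5/(1+r)^5 + TV/(1+r)^5
    = 3828.12500 + 4374.48986 + 4998.83402 + 5712.28701 + 6527.56678 + 212145.92045 = 237587.22313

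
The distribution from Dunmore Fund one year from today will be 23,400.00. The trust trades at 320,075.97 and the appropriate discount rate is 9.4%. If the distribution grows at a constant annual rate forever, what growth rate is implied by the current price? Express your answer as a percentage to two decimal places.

2.09%

P = D₁/(r−g) ⇒ g = r − D₁/P = 0.094 − 23,400.00/320,075.97 = 0.020892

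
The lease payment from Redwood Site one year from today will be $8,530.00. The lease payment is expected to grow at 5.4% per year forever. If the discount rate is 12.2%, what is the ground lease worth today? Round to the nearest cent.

$125441.18

Growing perpetuity: P = D₁ / (r − g) = $8,530.0000 / (0.122 − 0.054) = $125,441.18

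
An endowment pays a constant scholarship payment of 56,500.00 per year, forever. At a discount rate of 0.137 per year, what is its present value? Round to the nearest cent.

Level perpetuity: PV = C / r = 56,500.00 / 0.137 = 412,408.76

412408.76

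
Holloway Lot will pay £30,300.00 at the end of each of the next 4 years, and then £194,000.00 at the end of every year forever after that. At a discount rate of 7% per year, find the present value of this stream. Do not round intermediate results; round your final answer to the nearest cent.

£2216942.09

PV of 4-year annuity: £30,300.00 × [1 − (1+0.07)^−4] / 0.07 = 102632.50107
Perpetuity value at year 4: £194,000.00 / 0.07 = 2771428.57143
PV of perpetuity: 2771428.57143 / (1+0.07)^4 = 2114309.58767
Total PV = 102632.50107 + 2114309.58767 = 2216942.08875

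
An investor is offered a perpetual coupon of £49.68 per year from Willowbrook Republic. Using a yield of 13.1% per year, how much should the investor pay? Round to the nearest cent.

Level perpetuity: PV = C / r = £49.68 / 0.131 = £379.24

£379.24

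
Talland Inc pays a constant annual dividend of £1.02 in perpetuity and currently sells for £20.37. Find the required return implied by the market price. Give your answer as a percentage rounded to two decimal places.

5.01%

P = C/r ⇒ r = C/P = £1.02/£20.37 = 0.050074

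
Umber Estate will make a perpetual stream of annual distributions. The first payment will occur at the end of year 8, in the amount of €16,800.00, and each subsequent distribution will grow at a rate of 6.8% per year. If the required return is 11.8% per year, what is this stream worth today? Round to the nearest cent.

€153902.85

Value at end of year 7: C₁ / (r − g) = €16,800.00 / (0.118 − 0.068) = €336,000.0000
Discount to today: PV = €336,000.0000 / (1 + 0.118)^7 = €336,000.0000 / 2.183195 = €153,902.85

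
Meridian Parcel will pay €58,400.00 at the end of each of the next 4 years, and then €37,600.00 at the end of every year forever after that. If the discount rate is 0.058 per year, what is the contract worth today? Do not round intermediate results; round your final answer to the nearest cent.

PV of 4-year annuity: €58,400.00 × [1 − (1+0.058)^−4] / 0.058 = 203292.37976
Perpetuity value at year 4: €37,600.00 / 0.058 = 648275.86207
PV of perpetuity: 648275.86207 / (1+0.058)^4 = 517388.98743
Total PV = 203292.37976 + 517388.98743 = 720681.36719

€720681.37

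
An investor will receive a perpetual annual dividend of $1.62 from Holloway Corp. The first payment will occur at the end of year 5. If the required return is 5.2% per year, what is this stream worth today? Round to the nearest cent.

Value at end of year 4: C / r = $1.62 / 0.052 = $31.1538
Discount to today: PV = $31.1538 / (1 + 0.052)^4 = $31.1538 / 1.224794 = $25.44

$25.44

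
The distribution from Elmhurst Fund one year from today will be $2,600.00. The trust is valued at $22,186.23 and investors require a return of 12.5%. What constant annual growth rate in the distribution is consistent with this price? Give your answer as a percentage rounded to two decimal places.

0.78%

P = D₁/(r−g) ⇒ g = r − D₁/P = 0.125 − $2,600.00/$22,186.23 = 0.007810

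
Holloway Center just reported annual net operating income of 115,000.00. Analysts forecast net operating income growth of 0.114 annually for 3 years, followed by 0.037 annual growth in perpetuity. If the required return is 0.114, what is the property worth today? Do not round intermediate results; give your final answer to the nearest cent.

D_1 = 128110.00000
D_2 = 142714.54000
D_3 = 158983.99756
Terminal value at year 3: TV = D_3×(1+g_2)/(r−g_2) = 164866.40547/0.077 = 2141122.14896
P_0 = D_1/(1+r)^1 + D_2/(1+r)^2 + D_3/(1+r)^3 + TV/(1+r)^3
    = 115000.00000 + 115000.00000 + 115000.00000 + 1548766.23377 = 1893766.23377

1893766.23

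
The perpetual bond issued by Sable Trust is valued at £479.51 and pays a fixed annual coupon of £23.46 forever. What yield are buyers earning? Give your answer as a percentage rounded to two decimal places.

4.89%

P = C/r ⇒ r = C/P = £23.46/£479.51 = 0.048925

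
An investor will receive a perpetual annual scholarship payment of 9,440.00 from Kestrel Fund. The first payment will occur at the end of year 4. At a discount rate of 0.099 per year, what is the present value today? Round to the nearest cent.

Value at end of year 3: C / r = 9,440.00 / 0.099 = 95,353.5354
Discount to today: PV = 95,353.5354 / (1 + 0.099)^3 = 95,353.5354 / 1.327373 = 71,836.26

71836.26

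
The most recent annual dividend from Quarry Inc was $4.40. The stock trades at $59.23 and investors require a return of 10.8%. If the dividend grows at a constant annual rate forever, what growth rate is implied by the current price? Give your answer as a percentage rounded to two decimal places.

3.14%

P = D₀(1+g)/(r−g) ⇒ P(r−g) = D₀(1+g) ⇒ g(P+D₀) = P·r − D₀
g = (P·r − D₀)/(P + D₀) = ($59.23×0.108 − $4.40) / ($59.23 + $4.40) = 0.031382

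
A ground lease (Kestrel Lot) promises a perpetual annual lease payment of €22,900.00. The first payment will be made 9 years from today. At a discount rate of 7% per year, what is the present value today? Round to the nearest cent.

Value at end of year 8: C / r = €22,900.00 / 0.07 = €327,142.8571
Discount to today: PV = €327,142.8571 / (1 + 0.07)^8 = €327,142.8571 / 1.718186 = €190,400.12

€190400.12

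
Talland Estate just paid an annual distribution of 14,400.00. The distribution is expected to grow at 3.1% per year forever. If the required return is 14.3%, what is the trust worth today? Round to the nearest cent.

132557.14

D₁ = D₀ × (1 + g) = 14,400.00 × 1.031 = 14,846.4000
Growing perpetuity: P = D₁ / (r − g) = 14,846.4000 / (0.143 − 0.031) = 132,557.14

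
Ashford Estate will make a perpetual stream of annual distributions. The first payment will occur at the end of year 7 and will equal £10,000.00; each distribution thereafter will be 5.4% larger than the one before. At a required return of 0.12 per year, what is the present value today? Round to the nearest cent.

Value at end of year 6: C₁ / (r − g) = £10,000.00 / (0.12 − 0.054) = £151,515.1515
Discount to today: PV = £151,515.1515 / (1 + 0.12)^6 = £151,515.1515 / 1.973823 = £76,762.29

£76762.29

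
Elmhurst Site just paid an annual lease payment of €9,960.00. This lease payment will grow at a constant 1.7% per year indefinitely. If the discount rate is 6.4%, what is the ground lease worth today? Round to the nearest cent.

€215517.45

D₁ = D₀ × (1 + g) = €9,960.00 × 1.017 = €10,129.3200
Growing perpetuity: P = D₁ / (r − g) = €10,129.3200 / (0.064 − 0.017) = €215,517.45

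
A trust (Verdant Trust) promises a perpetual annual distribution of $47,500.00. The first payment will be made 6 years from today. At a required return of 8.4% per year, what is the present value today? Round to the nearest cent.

$377805.18

Value at end of year 5: C / r = $47,500.00 / 0.084 = $565,476.1905
Discount to today: PV = $565,476.1905 / (1 + 0.084)^5 = $565,476.1905 / 1.496740 = $377,805.18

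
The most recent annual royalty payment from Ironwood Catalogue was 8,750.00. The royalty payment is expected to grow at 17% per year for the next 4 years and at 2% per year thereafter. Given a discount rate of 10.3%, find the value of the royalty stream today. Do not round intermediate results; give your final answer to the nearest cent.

176783.37

D_1 = 10237.50000
D_2 = 11977.87500
D_3 = 14014.11375
D_4 = 16396.51309
Terminal value at year 4: TV = D_4×(1+g_2)/(r−g_2) = 16724.44335/0.083 = 201499.31746
P_0 = D_1/(1+r)^1 + D_2/(1+r)^2 + D_3/(1+r)^3 + D_4/(1+r)^4 + TV/(1+r)^4
    = 9281.50499 + 9845.29541 + 10443.33239 + 11077.69619 + 136135.54353 = 176783.37250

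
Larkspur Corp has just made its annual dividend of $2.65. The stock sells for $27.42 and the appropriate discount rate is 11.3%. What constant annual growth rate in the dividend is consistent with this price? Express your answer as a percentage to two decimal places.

P = D₀(1+g)/(r−g) ⇒ P(r−g) = D₀(1+g) ⇒ g(P+D₀) = P·r − D₀
g = (P·r − D₀)/(P + D₀) = ($27.42×0.113 − $2.65) / ($27.42 + $2.65) = 0.014914

1.49%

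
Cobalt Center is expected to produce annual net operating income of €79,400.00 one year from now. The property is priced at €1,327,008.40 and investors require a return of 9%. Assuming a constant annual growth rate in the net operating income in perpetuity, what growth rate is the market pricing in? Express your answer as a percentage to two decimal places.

P = D₁/(r−g) ⇒ g = r − D₁/P = 0.09 − €79,400.00/€1,327,008.40 = 0.030166

3.02%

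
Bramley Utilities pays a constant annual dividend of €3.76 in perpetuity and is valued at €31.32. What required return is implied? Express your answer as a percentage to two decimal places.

P = C/r ⇒ r = C/P = €3.76/€31.32 = 0.120051

12.01%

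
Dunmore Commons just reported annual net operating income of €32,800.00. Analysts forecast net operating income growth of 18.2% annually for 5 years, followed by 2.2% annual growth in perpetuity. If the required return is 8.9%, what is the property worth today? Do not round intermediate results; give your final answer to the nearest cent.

€964816.79

D_1 = 38769.60000
D_2 = 45825.66720
D_3 = 54165.93863
D_4 = 64024.13946
D_5 = 75676.53284
Terminal value at year 5: TV = D_5×(1+g_2)/(r−g_2) = 77341.41657/0.067 = 1154349.50098
P_0 = D_1/(1+r)^1 + D_2/(1+r)^2 + D_3/(1+r)^3 + D_4/(1+r)^4 + D_5/(1+r)^5 + TV/(1+r)^5
    = 35601.10193 + 38641.41642 + 41941.37209 + 45523.14216 + 49410.79342 + 753698.96824 = 964816.79426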